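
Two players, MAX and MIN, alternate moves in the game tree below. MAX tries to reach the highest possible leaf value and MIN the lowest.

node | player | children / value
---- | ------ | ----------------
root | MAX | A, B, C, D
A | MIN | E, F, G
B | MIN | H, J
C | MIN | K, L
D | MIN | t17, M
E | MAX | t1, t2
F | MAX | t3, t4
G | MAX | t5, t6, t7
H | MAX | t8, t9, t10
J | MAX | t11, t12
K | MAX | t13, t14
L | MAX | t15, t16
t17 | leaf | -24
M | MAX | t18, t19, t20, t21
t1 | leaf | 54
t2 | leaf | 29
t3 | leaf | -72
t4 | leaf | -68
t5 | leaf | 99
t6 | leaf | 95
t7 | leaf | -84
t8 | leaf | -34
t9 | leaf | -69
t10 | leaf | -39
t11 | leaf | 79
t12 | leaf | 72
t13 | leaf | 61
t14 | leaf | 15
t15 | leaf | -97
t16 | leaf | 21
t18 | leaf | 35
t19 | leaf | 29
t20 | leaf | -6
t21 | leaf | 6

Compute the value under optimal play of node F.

-68

F (MAX): max(-72, -68) = -68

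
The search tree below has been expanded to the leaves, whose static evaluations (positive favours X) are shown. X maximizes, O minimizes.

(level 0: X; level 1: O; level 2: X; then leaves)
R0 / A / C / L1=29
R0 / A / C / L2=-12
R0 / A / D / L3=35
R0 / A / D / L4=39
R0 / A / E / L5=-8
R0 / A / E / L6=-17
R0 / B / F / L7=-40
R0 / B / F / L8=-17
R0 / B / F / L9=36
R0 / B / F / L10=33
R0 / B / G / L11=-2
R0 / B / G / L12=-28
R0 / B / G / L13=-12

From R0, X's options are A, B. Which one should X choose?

C (X): max(29, -12) = 29
D (X): max(35, 39) = 39
E (X): max(-8, -17) = -8
A (O): min(29, 39, -8) = -8
F (X): max(-40, -17, 36, 33) = 36
G (X): max(-2, -28, -12) = -2
B (O): min(36, -2) = -2
R0 (X): max(-8, -2) = -2
X at R0 wants the highest of {A=-8, B=-2}, so chooses B.

B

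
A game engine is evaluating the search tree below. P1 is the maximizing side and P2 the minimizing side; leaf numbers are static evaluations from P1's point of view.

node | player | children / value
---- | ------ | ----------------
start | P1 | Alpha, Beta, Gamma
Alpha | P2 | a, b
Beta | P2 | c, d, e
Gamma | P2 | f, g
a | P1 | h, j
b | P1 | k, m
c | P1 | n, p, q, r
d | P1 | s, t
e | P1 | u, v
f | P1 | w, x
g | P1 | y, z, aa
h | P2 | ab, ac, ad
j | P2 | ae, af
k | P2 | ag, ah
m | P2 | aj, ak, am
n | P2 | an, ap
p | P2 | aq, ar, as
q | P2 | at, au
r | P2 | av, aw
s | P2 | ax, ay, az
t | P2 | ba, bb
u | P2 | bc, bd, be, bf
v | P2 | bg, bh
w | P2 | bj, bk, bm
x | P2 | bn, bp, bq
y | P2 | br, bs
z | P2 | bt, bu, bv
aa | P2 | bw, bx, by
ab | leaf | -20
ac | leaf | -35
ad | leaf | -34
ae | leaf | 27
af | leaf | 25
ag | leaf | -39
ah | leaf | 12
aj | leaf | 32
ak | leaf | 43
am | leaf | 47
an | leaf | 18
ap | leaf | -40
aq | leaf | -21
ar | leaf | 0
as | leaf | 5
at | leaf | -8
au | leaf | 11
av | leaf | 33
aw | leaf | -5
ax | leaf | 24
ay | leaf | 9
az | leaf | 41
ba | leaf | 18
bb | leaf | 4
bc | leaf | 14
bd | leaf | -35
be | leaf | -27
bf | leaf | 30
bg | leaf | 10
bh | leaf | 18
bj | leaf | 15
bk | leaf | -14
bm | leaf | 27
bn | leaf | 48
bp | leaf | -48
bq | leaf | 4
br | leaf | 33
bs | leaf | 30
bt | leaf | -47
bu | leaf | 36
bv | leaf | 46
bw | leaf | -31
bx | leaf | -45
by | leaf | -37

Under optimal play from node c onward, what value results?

-5

n (P2): min(18, -40) = -40
p (P2): min(-21, 0, 5) = -21
q (P2): min(-8, 11) = -8
r (P2): min(33, -5) = -5
c (P1): max(-40, -21, -8, -5) = -5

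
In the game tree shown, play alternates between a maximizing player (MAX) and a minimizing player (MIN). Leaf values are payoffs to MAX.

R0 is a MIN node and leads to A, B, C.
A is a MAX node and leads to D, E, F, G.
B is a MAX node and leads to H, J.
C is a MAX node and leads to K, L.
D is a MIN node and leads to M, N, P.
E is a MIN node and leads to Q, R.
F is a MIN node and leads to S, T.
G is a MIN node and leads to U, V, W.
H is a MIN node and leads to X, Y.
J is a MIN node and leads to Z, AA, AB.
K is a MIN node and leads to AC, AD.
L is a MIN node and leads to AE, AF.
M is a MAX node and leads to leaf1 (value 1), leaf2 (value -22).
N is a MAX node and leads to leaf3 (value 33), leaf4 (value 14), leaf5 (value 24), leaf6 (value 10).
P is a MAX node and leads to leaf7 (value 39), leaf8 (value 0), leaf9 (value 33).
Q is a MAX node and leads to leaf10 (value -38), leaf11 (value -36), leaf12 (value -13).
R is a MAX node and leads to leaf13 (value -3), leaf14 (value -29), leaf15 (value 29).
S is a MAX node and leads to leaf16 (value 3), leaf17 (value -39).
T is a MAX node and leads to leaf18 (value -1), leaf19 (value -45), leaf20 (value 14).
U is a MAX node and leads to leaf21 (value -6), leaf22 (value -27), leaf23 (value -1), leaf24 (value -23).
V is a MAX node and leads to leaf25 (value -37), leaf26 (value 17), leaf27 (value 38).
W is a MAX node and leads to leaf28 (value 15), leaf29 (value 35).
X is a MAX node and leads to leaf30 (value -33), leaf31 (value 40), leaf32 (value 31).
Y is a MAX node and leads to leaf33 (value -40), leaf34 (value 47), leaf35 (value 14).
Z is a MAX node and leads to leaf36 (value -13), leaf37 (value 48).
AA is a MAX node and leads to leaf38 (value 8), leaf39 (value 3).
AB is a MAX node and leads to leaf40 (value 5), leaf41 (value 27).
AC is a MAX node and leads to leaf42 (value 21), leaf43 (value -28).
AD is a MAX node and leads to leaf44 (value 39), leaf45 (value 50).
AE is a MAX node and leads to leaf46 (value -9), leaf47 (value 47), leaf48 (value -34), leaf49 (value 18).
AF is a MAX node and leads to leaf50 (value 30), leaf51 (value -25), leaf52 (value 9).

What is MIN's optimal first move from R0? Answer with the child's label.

A

M (MAX): max(1, -22) = 1
N (MAX): max(33, 14, 24, 10) = 33
P (MAX): max(39, 0, 33) = 39
D (MIN): min(1, 33, 39) = 1
Q (MAX): max(-38, -36, -13) = -13
R (MAX): max(-3, -29, 29) = 29
E (MIN): min(-13, 29) = -13
S (MAX): max(3, -39) = 3
T (MAX): max(-1, -45, 14) = 14
F (MIN): min(3, 14) = 3
U (MAX): max(-6, -27, -1, -23) = -1
V (MAX): max(-37, 17, 38) = 38
W (MAX): max(15, 35) = 35
G (MIN): min(-1, 38, 35) = -1
A (MAX): max(1, -13, 3, -1) = 3
X (MAX): max(-33, 40, 31) = 40
Y (MAX): max(-40, 47, 14) = 47
H (MIN): min(40, 47) = 40
Z (MAX): max(-13, 48) = 48
AA (MAX): max(8, 3) = 8
AB (MAX): max(5, 27) = 27
J (MIN): min(48, 8, 27) = 8
B (MAX): max(40, 8) = 40
AC (MAX): max(21, -28) = 21
AD (MAX): max(39, 50) = 50
K (MIN): min(21, 50) = 21
AE (MAX): max(-9, 47, -34, 18) = 47
AF (MAX): max(30, -25, 9) = 30
L (MIN): min(47, 30) = 30
C (MAX): max(21, 30) = 30
R0 (MIN): min(3, 40, 30) = 3
MIN at R0 wants the lowest of {A=3, B=40, C=30}, so chooses A.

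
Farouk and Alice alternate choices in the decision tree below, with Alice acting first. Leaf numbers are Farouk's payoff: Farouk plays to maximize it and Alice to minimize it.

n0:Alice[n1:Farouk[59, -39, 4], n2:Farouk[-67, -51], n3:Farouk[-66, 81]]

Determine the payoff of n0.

n1 (Farouk): max(59, -39, 4) = 59
n2 (Farouk): max(-67, -51) = -51
n3 (Farouk): max(-66, 81) = 81
n0 (Alice): min(59, -51, 81) = -51

-51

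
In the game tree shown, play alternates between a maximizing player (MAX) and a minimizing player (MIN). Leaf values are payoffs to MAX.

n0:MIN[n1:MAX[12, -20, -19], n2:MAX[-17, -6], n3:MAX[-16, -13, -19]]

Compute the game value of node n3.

-13

n3 (MAX): max(-16, -13, -19) = -13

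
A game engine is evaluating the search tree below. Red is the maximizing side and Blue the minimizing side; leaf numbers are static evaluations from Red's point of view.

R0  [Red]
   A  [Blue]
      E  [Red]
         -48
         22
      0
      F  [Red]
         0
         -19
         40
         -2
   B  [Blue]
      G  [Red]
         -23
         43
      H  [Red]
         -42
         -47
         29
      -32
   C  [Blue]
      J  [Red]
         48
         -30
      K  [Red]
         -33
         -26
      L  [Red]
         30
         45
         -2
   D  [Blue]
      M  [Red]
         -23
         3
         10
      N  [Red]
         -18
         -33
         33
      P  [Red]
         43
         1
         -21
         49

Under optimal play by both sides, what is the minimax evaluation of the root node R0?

10

E (Red): max(-48, 22) = 22
F (Red): max(0, -19, 40, -2) = 40
A (Blue): min(22, 0, 40) = 0
G (Red): max(-23, 43) = 43
H (Red): max(-42, -47, 29) = 29
B (Blue): min(43, 29, -32) = -32
J (Red): max(48, -30) = 48
K (Red): max(-33, -26) = -26
L (Red): max(30, 45, -2) = 45
C (Blue): min(48, -26, 45) = -26
M (Red): max(-23, 3, 10) = 10
N (Red): max(-18, -33, 33) = 33
P (Red): max(43, 1, -21, 49) = 49
D (Blue): min(10, 33, 49) = 10
R0 (Red): max(0, -32, -26, 10) = 10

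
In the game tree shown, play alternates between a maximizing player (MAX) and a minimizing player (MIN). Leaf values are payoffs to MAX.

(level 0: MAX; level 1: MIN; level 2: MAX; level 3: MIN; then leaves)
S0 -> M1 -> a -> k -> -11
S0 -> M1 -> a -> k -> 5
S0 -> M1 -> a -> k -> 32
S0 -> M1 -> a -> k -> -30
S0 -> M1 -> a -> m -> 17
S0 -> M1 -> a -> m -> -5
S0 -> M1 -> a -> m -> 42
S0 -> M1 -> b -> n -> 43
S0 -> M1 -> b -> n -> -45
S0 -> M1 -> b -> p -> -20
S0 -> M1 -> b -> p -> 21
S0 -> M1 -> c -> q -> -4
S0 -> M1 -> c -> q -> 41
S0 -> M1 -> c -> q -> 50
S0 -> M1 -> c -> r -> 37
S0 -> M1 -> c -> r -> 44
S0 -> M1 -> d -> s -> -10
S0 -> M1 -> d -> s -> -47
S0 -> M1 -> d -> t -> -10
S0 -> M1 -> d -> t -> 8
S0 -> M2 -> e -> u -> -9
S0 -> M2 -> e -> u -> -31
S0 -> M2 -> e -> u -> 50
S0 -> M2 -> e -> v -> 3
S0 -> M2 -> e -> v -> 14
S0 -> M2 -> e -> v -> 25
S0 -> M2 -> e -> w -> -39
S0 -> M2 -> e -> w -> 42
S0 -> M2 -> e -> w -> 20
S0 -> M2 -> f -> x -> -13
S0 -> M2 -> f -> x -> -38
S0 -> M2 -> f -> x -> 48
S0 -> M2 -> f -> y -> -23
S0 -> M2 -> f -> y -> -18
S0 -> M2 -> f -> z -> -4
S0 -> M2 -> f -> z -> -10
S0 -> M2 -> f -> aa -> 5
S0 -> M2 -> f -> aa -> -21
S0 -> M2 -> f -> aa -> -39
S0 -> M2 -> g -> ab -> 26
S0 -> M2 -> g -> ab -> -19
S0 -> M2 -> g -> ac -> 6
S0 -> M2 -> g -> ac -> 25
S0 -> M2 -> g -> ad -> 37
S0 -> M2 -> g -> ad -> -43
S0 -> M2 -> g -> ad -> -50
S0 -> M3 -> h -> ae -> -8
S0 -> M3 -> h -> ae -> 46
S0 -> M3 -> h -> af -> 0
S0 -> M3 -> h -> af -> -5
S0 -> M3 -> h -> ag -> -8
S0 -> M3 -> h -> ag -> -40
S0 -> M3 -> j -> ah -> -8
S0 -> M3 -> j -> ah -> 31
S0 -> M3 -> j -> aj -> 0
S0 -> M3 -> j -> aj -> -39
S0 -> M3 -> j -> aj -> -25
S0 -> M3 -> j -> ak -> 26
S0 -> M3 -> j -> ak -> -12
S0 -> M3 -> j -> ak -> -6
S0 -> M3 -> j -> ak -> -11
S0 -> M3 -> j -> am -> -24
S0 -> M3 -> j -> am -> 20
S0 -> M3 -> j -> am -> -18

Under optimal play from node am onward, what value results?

-24

am (MIN): min(-24, 20, -18) = -24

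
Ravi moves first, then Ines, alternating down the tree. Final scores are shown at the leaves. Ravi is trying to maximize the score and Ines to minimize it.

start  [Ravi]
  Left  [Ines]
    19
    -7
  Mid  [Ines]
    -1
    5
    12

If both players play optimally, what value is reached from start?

Left (Ines): min(19, -7) = -7
Mid (Ines): min(-1, 5, 12) = -1
start (Ravi): max(-7, -1) = -1

-1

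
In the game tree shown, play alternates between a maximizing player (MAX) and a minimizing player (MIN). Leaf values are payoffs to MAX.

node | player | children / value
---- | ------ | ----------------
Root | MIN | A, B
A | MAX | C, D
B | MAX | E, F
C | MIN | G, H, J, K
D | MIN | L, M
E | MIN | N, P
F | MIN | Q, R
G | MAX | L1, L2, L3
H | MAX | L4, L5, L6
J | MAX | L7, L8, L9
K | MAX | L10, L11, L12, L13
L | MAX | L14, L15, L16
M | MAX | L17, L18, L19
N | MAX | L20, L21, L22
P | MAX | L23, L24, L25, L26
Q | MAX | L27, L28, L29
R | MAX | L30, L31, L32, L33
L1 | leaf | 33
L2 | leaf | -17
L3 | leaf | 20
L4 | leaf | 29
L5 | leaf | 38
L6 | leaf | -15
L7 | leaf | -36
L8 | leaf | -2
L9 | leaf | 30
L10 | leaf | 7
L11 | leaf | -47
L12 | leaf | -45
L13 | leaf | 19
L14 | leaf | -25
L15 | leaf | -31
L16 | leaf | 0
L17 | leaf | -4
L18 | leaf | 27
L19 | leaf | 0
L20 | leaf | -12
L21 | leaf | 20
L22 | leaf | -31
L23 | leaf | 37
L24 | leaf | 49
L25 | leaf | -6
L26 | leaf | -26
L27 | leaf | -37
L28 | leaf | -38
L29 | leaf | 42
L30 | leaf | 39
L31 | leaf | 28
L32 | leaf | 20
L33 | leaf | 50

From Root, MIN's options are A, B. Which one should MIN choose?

A

G (MAX): max(33, -17, 20) = 33
H (MAX): max(29, 38, -15) = 38
J (MAX): max(-36, -2, 30) = 30
K (MAX): max(7, -47, -45, 19) = 19
C (MIN): min(33, 38, 30, 19) = 19
L (MAX): max(-25, -31, 0) = 0
M (MAX): max(-4, 27, 0) = 27
D (MIN): min(0, 27) = 0
A (MAX): max(19, 0) = 19
N (MAX): max(-12, 20, -31) = 20
P (MAX): max(37, 49, -6, -26) = 49
E (MIN): min(20, 49) = 20
Q (MAX): max(-37, -38, 42) = 42
R (MAX): max(39, 28, 20, 50) = 50
F (MIN): min(42, 50) = 42
B (MAX): max(20, 42) = 42
Root (MIN): min(19, 42) = 19
MIN at Root wants the lowest of {A=19, B=42}, so chooses A.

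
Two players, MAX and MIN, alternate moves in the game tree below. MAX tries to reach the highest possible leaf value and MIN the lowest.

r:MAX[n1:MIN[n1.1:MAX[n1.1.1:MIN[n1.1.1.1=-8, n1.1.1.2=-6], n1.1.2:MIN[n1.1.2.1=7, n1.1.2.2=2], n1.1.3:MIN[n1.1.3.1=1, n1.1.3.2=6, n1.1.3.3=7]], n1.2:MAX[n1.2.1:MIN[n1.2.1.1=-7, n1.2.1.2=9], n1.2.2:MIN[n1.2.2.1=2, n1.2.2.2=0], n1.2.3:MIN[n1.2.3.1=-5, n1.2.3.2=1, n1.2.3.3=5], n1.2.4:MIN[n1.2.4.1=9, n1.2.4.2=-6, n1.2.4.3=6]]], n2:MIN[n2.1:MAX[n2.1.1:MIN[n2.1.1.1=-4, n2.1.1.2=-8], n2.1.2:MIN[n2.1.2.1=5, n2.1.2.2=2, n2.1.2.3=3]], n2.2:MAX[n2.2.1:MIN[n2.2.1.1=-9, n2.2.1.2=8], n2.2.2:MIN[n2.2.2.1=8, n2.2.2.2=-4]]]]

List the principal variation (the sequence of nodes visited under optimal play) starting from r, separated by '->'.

n1.1.1 (MIN): min(-8, -6) = -8
n1.1.2 (MIN): min(7, 2) = 2
n1.1.3 (MIN): min(1, 6, 7) = 1
n1.1 (MAX): max(-8, 2, 1) = 2
n1.2.1 (MIN): min(-7, 9) = -7
n1.2.2 (MIN): min(2, 0) = 0
n1.2.3 (MIN): min(-5, 1, 5) = -5
n1.2.4 (MIN): min(9, -6, 6) = -6
n1.2 (MAX): max(-7, 0, -5, -6) = 0
n1 (MIN): min(2, 0) = 0
n2.1.1 (MIN): min(-4, -8) = -8
n2.1.2 (MIN): min(5, 2, 3) = 2
n2.1 (MAX): max(-8, 2) = 2
n2.2.1 (MIN): min(-9, 8) = -9
n2.2.2 (MIN): min(8, -4) = -4
n2.2 (MAX): max(-9, -4) = -4
n2 (MIN): min(2, -4) = -4
r (MAX): max(0, -4) = 0
At r, MAX picks n1 (highest: 0).
At n1, MIN picks n1.2 (lowest: 0).
At n1.2, MAX picks n1.2.2 (highest: 0).
At n1.2.2, MIN picks n1.2.2.2 (lowest: 0).
Terminal value 0.

r -> n1 -> n1.2 -> n1.2.2 -> n1.2.2.2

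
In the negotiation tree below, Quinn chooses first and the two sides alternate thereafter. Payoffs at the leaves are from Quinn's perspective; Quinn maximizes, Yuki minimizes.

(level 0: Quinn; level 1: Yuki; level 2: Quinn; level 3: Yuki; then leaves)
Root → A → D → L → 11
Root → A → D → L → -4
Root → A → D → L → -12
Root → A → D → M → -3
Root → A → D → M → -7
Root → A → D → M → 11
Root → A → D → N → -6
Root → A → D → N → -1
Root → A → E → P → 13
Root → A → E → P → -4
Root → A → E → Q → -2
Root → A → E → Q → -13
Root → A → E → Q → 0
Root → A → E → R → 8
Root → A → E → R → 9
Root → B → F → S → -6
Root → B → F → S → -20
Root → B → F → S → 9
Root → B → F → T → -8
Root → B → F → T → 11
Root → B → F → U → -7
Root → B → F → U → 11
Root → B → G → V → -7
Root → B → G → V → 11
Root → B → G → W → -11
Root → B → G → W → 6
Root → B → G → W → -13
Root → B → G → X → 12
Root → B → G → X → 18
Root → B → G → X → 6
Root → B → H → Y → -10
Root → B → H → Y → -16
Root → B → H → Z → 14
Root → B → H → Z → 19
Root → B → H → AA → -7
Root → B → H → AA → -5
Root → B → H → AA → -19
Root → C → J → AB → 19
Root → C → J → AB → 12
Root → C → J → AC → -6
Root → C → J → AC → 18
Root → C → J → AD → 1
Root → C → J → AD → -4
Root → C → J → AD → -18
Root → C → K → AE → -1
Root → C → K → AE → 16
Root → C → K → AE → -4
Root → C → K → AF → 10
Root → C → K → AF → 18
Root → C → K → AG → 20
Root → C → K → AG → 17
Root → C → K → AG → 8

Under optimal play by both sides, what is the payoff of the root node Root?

L (Yuki): min(11, -4, -12) = -12
M (Yuki): min(-3, -7, 11) = -7
N (Yuki): min(-6, -1) = -6
D (Quinn): max(-12, -7, -6) = -6
P (Yuki): min(13, -4) = -4
Q (Yuki): min(-2, -13, 0) = -13
R (Yuki): min(8, 9) = 8
E (Quinn): max(-4, -13, 8) = 8
A (Yuki): min(-6, 8) = -6
S (Yuki): min(-6, -20, 9) = -20
T (Yuki): min(-8, 11) = -8
U (Yuki): min(-7, 11) = -7
F (Quinn): max(-20, -8, -7) = -7
V (Yuki): min(-7, 11) = -7
W (Yuki): min(-11, 6, -13) = -13
X (Yuki): min(12, 18, 6) = 6
G (Quinn): max(-7, -13, 6) = 6
Y (Yuki): min(-10, -16) = -16
Z (Yuki): min(14, 19) = 14
AA (Yuki): min(-7, -5, -19) = -19
H (Quinn): max(-16, 14, -19) = 14
B (Yuki): min(-7, 6, 14) = -7
AB (Yuki): min(19, 12) = 12
AC (Yuki): min(-6, 18) = -6
AD (Yuki): min(1, -4, -18) = -18
J (Quinn): max(12, -6, -18) = 12
AE (Yuki): min(-1, 16, -4) = -4
AF (Yuki): min(10, 18) = 10
AG (Yuki): min(20, 17, 8) = 8
K (Quinn): max(-4, 10, 8) = 10
C (Yuki): min(12, 10) = 10
Root (Quinn): max(-6, -7, 10) = 10

10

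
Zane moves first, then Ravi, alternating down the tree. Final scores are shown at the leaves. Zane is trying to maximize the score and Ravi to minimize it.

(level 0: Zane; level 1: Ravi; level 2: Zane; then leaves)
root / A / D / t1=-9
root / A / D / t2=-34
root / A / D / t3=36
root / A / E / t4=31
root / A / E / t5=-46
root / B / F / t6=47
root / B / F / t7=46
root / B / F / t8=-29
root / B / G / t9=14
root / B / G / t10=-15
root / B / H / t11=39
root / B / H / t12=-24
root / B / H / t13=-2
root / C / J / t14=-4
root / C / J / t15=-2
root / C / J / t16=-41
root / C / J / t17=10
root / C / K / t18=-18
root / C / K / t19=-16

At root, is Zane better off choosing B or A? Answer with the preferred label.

F (Zane): max(47, 46, -29) = 47
G (Zane): max(14, -15) = 14
H (Zane): max(39, -24, -2) = 39
B (Ravi): min(47, 14, 39) = 14
D (Zane): max(-9, -34, 36) = 36
E (Zane): max(31, -46) = 31
A (Ravi): min(36, 31) = 31
Zane prefers the higher value; B=14, A=31. A is better since 31 > 14.

A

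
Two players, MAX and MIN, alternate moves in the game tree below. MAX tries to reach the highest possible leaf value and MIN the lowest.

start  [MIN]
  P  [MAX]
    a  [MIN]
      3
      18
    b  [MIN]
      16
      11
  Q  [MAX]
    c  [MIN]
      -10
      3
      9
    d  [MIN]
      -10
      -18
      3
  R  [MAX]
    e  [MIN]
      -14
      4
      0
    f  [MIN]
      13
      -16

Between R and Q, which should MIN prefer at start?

R

e (MIN): min(-14, 4, 0) = -14
f (MIN): min(13, -16) = -16
R (MAX): max(-14, -16) = -14
c (MIN): min(-10, 3, 9) = -10
d (MIN): min(-10, -18, 3) = -18
Q (MAX): max(-10, -18) = -10
MIN prefers the lower value; R=-14, Q=-10. R is better since -14 < -10.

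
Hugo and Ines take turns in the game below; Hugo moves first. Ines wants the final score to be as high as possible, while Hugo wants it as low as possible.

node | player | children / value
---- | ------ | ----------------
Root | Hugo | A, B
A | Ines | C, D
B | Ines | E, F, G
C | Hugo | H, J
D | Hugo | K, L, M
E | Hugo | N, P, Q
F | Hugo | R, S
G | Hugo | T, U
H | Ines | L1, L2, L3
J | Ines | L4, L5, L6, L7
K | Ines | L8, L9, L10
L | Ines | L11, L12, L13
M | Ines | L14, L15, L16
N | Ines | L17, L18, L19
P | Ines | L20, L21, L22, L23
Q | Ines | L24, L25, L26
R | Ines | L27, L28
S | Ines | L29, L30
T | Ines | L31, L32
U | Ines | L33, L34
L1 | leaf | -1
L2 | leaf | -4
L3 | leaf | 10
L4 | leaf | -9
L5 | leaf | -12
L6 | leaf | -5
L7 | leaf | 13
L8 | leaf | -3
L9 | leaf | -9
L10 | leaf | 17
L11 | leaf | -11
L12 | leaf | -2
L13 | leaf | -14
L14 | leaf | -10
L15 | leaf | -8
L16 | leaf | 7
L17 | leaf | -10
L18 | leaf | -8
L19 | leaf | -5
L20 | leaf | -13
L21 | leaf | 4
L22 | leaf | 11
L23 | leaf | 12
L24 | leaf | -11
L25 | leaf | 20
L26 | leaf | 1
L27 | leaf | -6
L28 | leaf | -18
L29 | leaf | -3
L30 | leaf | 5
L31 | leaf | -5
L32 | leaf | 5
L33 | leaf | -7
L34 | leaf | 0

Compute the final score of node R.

R (Ines): max(-6, -18) = -6

-6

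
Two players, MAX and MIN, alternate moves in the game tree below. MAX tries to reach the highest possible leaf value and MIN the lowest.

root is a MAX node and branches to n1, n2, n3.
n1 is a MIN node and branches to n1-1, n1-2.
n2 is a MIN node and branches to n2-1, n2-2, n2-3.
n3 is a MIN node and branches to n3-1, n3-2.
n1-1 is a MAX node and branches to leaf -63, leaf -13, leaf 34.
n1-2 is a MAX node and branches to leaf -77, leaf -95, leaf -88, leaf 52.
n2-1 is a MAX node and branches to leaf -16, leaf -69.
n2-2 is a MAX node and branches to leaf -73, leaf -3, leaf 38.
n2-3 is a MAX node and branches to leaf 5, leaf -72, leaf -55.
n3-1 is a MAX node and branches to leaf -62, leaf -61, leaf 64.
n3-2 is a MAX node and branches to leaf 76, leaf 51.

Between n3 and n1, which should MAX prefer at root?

n3

n3-1 (MAX): max(-62, -61, 64) = 64
n3-2 (MAX): max(76, 51) = 76
n3 (MIN): min(64, 76) = 64
n1-1 (MAX): max(-63, -13, 34) = 34
n1-2 (MAX): max(-77, -95, -88, 52) = 52
n1 (MIN): min(34, 52) = 34
MAX prefers the higher value; n3=64, n1=34. n3 is better since 64 > 34.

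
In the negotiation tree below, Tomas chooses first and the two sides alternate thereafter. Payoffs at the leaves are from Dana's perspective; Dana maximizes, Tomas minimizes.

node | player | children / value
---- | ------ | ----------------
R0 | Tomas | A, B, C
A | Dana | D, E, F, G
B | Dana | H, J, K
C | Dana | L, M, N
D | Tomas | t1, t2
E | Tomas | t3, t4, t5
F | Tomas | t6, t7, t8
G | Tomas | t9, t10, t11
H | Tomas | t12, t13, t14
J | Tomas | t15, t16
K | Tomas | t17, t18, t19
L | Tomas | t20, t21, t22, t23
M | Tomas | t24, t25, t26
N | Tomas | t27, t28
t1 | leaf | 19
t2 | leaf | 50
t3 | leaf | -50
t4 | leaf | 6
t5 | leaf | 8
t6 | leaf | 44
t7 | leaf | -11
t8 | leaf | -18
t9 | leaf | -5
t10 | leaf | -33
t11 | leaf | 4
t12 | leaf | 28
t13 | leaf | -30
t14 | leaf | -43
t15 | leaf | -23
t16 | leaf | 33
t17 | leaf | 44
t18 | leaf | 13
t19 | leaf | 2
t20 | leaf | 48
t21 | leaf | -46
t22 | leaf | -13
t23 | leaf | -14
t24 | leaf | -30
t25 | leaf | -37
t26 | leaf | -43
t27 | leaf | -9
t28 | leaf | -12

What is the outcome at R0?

D (Tomas): min(19, 50) = 19
E (Tomas): min(-50, 6, 8) = -50
F (Tomas): min(44, -11, -18) = -18
G (Tomas): min(-5, -33, 4) = -33
A (Dana): max(19, -50, -18, -33) = 19
H (Tomas): min(28, -30, -43) = -43
J (Tomas): min(-23, 33) = -23
K (Tomas): min(44, 13, 2) = 2
B (Dana): max(-43, -23, 2) = 2
L (Tomas): min(48, -46, -13, -14) = -46
M (Tomas): min(-30, -37, -43) = -43
N (Tomas): min(-9, -12) = -12
C (Dana): max(-46, -43, -12) = -12
R0 (Tomas): min(19, 2, -12) = -12

-12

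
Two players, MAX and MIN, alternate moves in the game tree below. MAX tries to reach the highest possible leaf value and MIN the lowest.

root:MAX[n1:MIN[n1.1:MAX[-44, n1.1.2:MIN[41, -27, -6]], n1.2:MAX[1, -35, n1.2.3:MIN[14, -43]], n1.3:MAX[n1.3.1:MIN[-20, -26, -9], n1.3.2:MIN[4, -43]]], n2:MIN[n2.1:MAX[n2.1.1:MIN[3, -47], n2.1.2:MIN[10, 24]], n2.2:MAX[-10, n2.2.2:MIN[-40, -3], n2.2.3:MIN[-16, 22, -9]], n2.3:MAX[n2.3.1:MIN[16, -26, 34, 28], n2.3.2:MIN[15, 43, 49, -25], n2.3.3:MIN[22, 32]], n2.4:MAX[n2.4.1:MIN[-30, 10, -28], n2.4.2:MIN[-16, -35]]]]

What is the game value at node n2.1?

n2.1.1 (MIN): min(3, -47) = -47
n2.1.2 (MIN): min(10, 24) = 10
n2.1 (MAX): max(-47, 10) = 10

10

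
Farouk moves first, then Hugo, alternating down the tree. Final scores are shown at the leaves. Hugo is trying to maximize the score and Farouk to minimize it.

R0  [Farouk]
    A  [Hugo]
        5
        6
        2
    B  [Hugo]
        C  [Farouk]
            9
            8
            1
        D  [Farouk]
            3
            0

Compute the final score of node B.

1

C (Farouk): min(9, 8, 1) = 1
D (Farouk): min(3, 0) = 0
B (Hugo): max(1, 0) = 1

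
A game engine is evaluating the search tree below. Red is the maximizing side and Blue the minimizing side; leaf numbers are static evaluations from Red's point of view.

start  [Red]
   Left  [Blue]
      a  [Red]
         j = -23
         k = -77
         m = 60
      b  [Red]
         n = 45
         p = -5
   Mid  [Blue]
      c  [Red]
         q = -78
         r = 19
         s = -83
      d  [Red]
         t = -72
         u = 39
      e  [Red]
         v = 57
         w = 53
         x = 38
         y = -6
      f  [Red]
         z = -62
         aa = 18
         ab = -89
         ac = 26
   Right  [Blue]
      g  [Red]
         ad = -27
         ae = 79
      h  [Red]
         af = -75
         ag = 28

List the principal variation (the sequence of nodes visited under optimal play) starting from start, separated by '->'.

a (Red): max(-23, -77, 60) = 60
b (Red): max(45, -5) = 45
Left (Blue): min(60, 45) = 45
c (Red): max(-78, 19, -83) = 19
d (Red): max(-72, 39) = 39
e (Red): max(57, 53, 38, -6) = 57
f (Red): max(-62, 18, -89, 26) = 26
Mid (Blue): min(19, 39, 57, 26) = 19
g (Red): max(-27, 79) = 79
h (Red): max(-75, 28) = 28
Right (Blue): min(79, 28) = 28
start (Red): max(45, 19, 28) = 45
At start, Red picks Left (highest: 45).
At Left, Blue picks b (lowest: 45).
At b, Red picks n (highest: 45).
Terminal value 45.

start -> Left -> b -> n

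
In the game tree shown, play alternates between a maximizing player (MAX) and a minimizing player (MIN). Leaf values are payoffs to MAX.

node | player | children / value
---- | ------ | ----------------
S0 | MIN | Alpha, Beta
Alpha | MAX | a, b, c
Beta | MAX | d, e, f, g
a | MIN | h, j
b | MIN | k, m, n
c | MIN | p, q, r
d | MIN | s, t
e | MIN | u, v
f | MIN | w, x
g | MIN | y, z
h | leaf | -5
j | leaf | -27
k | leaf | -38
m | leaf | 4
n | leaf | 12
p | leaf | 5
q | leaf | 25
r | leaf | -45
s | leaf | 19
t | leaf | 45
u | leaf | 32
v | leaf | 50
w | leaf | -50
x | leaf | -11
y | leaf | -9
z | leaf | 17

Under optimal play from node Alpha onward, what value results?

-27

a (MIN): min(-5, -27) = -27
b (MIN): min(-38, 4, 12) = -38
c (MIN): min(5, 25, -45) = -45
Alpha (MAX): max(-27, -38, -45) = -27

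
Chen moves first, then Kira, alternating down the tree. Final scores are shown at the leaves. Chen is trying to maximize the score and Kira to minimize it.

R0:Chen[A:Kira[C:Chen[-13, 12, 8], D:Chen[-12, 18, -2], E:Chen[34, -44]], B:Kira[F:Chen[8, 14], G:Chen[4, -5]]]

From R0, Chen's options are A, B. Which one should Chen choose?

A

C (Chen): max(-13, 12, 8) = 12
D (Chen): max(-12, 18, -2) = 18
E (Chen): max(34, -44) = 34
A (Kira): min(12, 18, 34) = 12
F (Chen): max(8, 14) = 14
G (Chen): max(4, -5) = 4
B (Kira): min(14, 4) = 4
R0 (Chen): max(12, 4) = 12
Chen at R0 wants the highest of {A=12, B=4}, so chooses A.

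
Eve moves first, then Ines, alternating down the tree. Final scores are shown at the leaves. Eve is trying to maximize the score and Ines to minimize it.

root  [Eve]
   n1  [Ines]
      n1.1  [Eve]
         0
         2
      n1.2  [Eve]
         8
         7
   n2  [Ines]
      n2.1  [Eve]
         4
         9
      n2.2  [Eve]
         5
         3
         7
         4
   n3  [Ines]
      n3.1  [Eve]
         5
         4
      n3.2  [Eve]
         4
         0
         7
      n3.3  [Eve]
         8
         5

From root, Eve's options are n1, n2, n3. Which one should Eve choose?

n2

n1.1 (Eve): max(0, 2) = 2
n1.2 (Eve): max(8, 7) = 8
n1 (Ines): min(2, 8) = 2
n2.1 (Eve): max(4, 9) = 9
n2.2 (Eve): max(5, 3, 7, 4) = 7
n2 (Ines): min(9, 7) = 7
n3.1 (Eve): max(5, 4) = 5
n3.2 (Eve): max(4, 0, 7) = 7
n3.3 (Eve): max(8, 5) = 8
n3 (Ines): min(5, 7, 8) = 5
root (Eve): max(2, 7, 5) = 7
Eve at root wants the highest of {n1=2, n2=7, n3=5}, so chooses n2.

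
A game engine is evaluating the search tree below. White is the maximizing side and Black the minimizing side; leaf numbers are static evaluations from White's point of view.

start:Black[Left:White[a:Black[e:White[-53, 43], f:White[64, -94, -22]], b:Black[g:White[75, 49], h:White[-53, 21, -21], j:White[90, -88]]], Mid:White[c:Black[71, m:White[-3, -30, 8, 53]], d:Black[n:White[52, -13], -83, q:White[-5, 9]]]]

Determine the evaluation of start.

43

e (White): max(-53, 43) = 43
f (White): max(64, -94, -22) = 64
a (Black): min(43, 64) = 43
g (White): max(75, 49) = 75
h (White): max(-53, 21, -21) = 21
j (White): max(90, -88) = 90
b (Black): min(75, 21, 90) = 21
Left (White): max(43, 21) = 43
m (White): max(-3, -30, 8, 53) = 53
c (Black): min(71, 53) = 53
n (White): max(52, -13) = 52
q (White): max(-5, 9) = 9
d (Black): min(52, -83, 9) = -83
Mid (White): max(53, -83) = 53
start (Black): min(43, 53) = 43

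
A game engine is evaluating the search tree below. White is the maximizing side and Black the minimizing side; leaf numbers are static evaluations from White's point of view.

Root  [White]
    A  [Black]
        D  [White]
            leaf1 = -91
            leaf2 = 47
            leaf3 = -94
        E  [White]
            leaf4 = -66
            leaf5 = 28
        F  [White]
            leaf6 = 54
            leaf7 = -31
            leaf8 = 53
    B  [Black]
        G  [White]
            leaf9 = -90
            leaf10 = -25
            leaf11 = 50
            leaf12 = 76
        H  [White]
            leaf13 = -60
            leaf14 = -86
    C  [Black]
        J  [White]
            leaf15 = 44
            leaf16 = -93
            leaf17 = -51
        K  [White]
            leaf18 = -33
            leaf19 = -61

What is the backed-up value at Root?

D (White): max(-91, 47, -94) = 47
E (White): max(-66, 28) = 28
F (White): max(54, -31, 53) = 54
A (Black): min(47, 28, 54) = 28
G (White): max(-90, -25, 50, 76) = 76
H (White): max(-60, -86) = -60
B (Black): min(76, -60) = -60
J (White): max(44, -93, -51) = 44
K (White): max(-33, -61) = -33
C (Black): min(44, -33) = -33
Root (White): max(28, -60, -33) = 28

28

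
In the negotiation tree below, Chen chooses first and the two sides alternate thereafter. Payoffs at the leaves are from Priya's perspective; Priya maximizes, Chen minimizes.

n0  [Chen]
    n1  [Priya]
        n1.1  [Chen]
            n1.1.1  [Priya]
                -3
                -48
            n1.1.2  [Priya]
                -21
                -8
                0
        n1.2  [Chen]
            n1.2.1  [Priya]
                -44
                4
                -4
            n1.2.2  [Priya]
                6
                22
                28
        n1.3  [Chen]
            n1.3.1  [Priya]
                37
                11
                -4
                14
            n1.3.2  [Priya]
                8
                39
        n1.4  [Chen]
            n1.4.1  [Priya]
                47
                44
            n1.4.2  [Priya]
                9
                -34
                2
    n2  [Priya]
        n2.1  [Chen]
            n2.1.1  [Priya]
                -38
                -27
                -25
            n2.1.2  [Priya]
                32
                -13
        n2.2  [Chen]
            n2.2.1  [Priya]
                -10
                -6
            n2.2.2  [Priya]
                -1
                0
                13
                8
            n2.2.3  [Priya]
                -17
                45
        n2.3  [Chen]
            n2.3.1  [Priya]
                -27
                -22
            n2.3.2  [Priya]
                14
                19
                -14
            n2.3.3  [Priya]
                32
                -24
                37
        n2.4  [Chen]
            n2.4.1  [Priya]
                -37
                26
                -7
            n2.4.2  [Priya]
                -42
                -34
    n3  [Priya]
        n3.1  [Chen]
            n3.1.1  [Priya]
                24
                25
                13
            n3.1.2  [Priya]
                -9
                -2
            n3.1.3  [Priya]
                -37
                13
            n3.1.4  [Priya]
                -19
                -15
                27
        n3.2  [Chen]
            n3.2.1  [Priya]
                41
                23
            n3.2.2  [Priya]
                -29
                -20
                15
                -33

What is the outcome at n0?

n1.1.1 (Priya): max(-3, -48) = -3
n1.1.2 (Priya): max(-21, -8, 0) = 0
n1.1 (Chen): min(-3, 0) = -3
n1.2.1 (Priya): max(-44, 4, -4) = 4
n1.2.2 (Priya): max(6, 22, 28) = 28
n1.2 (Chen): min(4, 28) = 4
n1.3.1 (Priya): max(37, 11, -4, 14) = 37
n1.3.2 (Priya): max(8, 39) = 39
n1.3 (Chen): min(37, 39) = 37
n1.4.1 (Priya): max(47, 44) = 47
n1.4.2 (Priya): max(9, -34, 2) = 9
n1.4 (Chen): min(47, 9) = 9
n1 (Priya): max(-3, 4, 37, 9) = 37
n2.1.1 (Priya): max(-38, -27, -25) = -25
n2.1.2 (Priya): max(32, -13) = 32
n2.1 (Chen): min(-25, 32) = -25
n2.2.1 (Priya): max(-10, -6) = -6
n2.2.2 (Priya): max(-1, 0, 13, 8) = 13
n2.2.3 (Priya): max(-17, 45) = 45
n2.2 (Chen): min(-6, 13, 45) = -6
n2.3.1 (Priya): max(-27, -22) = -22
n2.3.2 (Priya): max(14, 19, -14) = 19
n2.3.3 (Priya): max(32, -24, 37) = 37
n2.3 (Chen): min(-22, 19, 37) = -22
n2.4.1 (Priya): max(-37, 26, -7) = 26
n2.4.2 (Priya): max(-42, -34) = -34
n2.4 (Chen): min(26, -34) = -34
n2 (Priya): max(-25, -6, -22, -34) = -6
n3.1.1 (Priya): max(24, 25, 13) = 25
n3.1.2 (Priya): max(-9, -2) = -2
n3.1.3 (Priya): max(-37, 13) = 13
n3.1.4 (Priya): max(-19, -15, 27) = 27
n3.1 (Chen): min(25, -2, 13, 27) = -2
n3.2.1 (Priya): max(41, 23) = 41
n3.2.2 (Priya): max(-29, -20, 15, -33) = 15
n3.2 (Chen): min(41, 15) = 15
n3 (Priya): max(-2, 15) = 15
n0 (Chen): min(37, -6, 15) = -6

-6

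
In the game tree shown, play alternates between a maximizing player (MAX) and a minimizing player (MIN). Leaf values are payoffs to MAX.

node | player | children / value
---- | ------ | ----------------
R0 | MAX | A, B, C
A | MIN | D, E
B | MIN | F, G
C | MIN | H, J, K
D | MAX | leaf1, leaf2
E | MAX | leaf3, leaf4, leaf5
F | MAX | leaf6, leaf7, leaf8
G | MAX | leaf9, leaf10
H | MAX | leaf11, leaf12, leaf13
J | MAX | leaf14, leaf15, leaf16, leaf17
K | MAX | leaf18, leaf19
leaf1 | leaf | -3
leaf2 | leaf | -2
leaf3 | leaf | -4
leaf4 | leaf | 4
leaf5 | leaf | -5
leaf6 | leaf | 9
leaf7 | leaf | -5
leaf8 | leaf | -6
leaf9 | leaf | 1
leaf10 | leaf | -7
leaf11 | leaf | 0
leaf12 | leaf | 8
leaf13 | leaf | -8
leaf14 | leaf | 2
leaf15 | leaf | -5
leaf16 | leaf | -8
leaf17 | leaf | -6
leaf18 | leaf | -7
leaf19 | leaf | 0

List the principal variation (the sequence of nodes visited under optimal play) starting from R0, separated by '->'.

D (MAX): max(-3, -2) = -2
E (MAX): max(-4, 4, -5) = 4
A (MIN): min(-2, 4) = -2
F (MAX): max(9, -5, -6) = 9
G (MAX): max(1, -7) = 1
B (MIN): min(9, 1) = 1
H (MAX): max(0, 8, -8) = 8
J (MAX): max(2, -5, -8, -6) = 2
K (MAX): max(-7, 0) = 0
C (MIN): min(8, 2, 0) = 0
R0 (MAX): max(-2, 1, 0) = 1
At R0, MAX picks B (highest: 1).
At B, MIN picks G (lowest: 1).
At G, MAX picks leaf9 (highest: 1).
Terminal value 1.

R0 -> B -> G -> leaf9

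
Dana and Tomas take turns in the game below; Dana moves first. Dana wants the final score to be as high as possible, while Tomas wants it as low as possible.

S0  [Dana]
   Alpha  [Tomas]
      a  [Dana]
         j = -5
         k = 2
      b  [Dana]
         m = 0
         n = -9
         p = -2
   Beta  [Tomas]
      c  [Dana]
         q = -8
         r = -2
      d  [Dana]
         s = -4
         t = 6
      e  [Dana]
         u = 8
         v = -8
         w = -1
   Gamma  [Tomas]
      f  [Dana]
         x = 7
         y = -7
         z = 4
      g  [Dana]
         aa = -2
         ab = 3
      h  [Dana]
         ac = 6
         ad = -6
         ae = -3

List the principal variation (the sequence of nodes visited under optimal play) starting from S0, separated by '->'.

S0 -> Gamma -> g -> ab

a (Dana): max(-5, 2) = 2
b (Dana): max(0, -9, -2) = 0
Alpha (Tomas): min(2, 0) = 0
c (Dana): max(-8, -2) = -2
d (Dana): max(-4, 6) = 6
e (Dana): max(8, -8, -1) = 8
Beta (Tomas): min(-2, 6, 8) = -2
f (Dana): max(7, -7, 4) = 7
g (Dana): max(-2, 3) = 3
h (Dana): max(6, -6, -3) = 6
Gamma (Tomas): min(7, 3, 6) = 3
S0 (Dana): max(0, -2, 3) = 3
At S0, Dana picks Gamma (highest: 3).
At Gamma, Tomas picks g (lowest: 3).
At g, Dana picks ab (highest: 3).
Terminal value 3.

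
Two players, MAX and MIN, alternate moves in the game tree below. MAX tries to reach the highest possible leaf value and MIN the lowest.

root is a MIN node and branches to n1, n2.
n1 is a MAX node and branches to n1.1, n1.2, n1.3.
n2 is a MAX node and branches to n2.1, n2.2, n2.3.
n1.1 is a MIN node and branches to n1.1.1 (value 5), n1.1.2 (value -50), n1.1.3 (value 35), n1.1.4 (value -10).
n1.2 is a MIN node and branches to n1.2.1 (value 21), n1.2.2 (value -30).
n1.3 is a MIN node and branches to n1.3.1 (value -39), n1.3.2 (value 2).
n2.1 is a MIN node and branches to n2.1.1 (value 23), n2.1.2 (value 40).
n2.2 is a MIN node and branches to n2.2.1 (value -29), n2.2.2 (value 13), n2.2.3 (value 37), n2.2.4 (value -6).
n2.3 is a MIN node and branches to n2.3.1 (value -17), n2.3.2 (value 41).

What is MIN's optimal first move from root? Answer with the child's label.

n1.1 (MIN): min(5, -50, 35, -10) = -50
n1.2 (MIN): min(21, -30) = -30
n1.3 (MIN): min(-39, 2) = -39
n1 (MAX): max(-50, -30, -39) = -30
n2.1 (MIN): min(23, 40) = 23
n2.2 (MIN): min(-29, 13, 37, -6) = -29
n2.3 (MIN): min(-17, 41) = -17
n2 (MAX): max(23, -29, -17) = 23
root (MIN): min(-30, 23) = -30
MIN at root wants the lowest of {n1=-30, n2=23}, so chooses n1.

n1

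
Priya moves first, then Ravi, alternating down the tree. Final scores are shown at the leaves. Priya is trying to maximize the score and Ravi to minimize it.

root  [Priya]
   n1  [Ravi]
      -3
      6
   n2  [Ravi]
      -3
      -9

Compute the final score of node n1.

-3

n1 (Ravi): min(-3, 6) = -3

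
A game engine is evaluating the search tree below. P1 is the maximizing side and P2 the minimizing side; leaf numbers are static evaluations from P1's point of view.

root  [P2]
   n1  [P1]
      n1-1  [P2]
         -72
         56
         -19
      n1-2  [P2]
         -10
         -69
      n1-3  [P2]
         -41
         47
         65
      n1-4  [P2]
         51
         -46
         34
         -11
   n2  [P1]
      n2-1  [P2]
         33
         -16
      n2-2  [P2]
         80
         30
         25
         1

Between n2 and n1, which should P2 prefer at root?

n1

n2-1 (P2): min(33, -16) = -16
n2-2 (P2): min(80, 30, 25, 1) = 1
n2 (P1): max(-16, 1) = 1
n1-1 (P2): min(-72, 56, -19) = -72
n1-2 (P2): min(-10, -69) = -69
n1-3 (P2): min(-41, 47, 65) = -41
n1-4 (P2): min(51, -46, 34, -11) = -46
n1 (P1): max(-72, -69, -41, -46) = -41
P2 prefers the lower value; n2=1, n1=-41. n1 is better since -41 < 1.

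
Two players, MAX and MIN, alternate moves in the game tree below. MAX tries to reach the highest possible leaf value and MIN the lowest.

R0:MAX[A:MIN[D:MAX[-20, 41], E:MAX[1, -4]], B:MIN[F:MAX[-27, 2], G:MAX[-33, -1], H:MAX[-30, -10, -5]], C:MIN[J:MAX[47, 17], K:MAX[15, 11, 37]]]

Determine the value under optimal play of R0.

37

D (MAX): max(-20, 41) = 41
E (MAX): max(1, -4) = 1
A (MIN): min(41, 1) = 1
F (MAX): max(-27, 2) = 2
G (MAX): max(-33, -1) = -1
H (MAX): max(-30, -10, -5) = -5
B (MIN): min(2, -1, -5) = -5
J (MAX): max(47, 17) = 47
K (MAX): max(15, 11, 37) = 37
C (MIN): min(47, 37) = 37
R0 (MAX): max(1, -5, 37) = 37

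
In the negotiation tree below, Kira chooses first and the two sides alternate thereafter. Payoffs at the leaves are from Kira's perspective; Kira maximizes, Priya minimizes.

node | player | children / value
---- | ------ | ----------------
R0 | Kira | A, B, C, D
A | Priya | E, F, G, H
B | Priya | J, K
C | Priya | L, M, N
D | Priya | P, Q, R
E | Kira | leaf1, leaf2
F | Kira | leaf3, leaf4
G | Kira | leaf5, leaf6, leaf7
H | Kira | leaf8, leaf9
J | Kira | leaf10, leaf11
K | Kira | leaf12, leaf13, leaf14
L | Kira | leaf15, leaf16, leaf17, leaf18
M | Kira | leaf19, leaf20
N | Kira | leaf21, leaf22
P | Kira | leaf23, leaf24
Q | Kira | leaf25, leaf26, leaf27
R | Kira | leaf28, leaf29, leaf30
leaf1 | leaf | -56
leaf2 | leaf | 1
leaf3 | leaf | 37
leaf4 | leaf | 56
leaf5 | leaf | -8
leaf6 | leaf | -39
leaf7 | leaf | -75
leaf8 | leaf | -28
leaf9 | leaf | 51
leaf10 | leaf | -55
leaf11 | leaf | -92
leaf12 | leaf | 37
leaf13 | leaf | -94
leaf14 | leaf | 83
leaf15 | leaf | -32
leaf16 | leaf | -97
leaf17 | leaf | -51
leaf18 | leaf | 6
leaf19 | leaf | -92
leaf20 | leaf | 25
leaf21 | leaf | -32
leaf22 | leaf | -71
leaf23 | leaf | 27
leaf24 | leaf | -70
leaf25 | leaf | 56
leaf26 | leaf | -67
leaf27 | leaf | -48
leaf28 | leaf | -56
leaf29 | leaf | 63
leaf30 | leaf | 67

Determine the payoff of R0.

E (Kira): max(-56, 1) = 1
F (Kira): max(37, 56) = 56
G (Kira): max(-8, -39, -75) = -8
H (Kira): max(-28, 51) = 51
A (Priya): min(1, 56, -8, 51) = -8
J (Kira): max(-55, -92) = -55
K (Kira): max(37, -94, 83) = 83
B (Priya): min(-55, 83) = -55
L (Kira): max(-32, -97, -51, 6) = 6
M (Kira): max(-92, 25) = 25
N (Kira): max(-32, -71) = -32
C (Priya): min(6, 25, -32) = -32
P (Kira): max(27, -70) = 27
Q (Kira): max(56, -67, -48) = 56
R (Kira): max(-56, 63, 67) = 67
D (Priya): min(27, 56, 67) = 27
R0 (Kira): max(-8, -55, -32, 27) = 27

27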